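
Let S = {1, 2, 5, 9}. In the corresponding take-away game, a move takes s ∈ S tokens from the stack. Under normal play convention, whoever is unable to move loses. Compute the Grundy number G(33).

0

G(0) = 0
G(1) = mex{0} = 1
G(2) = mex{1,0} = 2
G(3) = mex{2,1} = 0
G(4) = mex{0,2} = 1
G(5) = mex{1,0,0} = 2
G(6) = mex{2,1,1} = 0
G(7) = mex{0,2,2} = 1
G(8) = mex{1,0,0} = 2
G(9) = mex{2,1,1,0} = 3
G(10) = mex{3,2,2,1} = 0
G(11) = mex{0,3,0,2} = 1
G(12) = mex{1,0,1,0} = 2
G(13) = mex{2,1,2,1} = 0
G(14) = mex{0,2,3,2} = 1
G(15) = mex{1,0,0,0} = 2
G(16) = mex{2,1,1,1} = 0
G(17) = mex{0,2,2,2} = 1
G(18) = mex{1,0,0,3} = 2
G(19) = mex{2,1,1,0} = 3
G(20) = mex{3,2,2,1} = 0
G(21) = mex{0,3,0,2} = 1
G(22) = mex{1,0,1,0} = 2
G(23) = mex{2,1,2,1} = 0
G(24) = mex{0,2,3,2} = 1
G(25) = mex{1,0,0,0} = 2
G(26) = mex{2,1,1,1} = 0
G(27) = mex{0,2,2,2} = 1
G(28) = mex{1,0,0,3} = 2
G(29) = mex{2,1,1,0} = 3
G(30) = mex{3,2,2,1} = 0
G(31) = mex{0,3,0,2} = 1
G(32) = mex{1,0,1,0} = 2
G(33) = mex{2,1,2,1} = 0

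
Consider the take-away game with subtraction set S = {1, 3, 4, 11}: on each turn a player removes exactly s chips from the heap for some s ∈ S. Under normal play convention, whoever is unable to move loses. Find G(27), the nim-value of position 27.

2

n :  0  1  2  3  4  5  6  7  8  9 10 11 12 13 14 15 16 17 18 19 20 21 22 23 24 25 26 27
G :  0  1  0  1  2  3  2  0  1  0  1  2  3  2  0  1  0  1  2  3  2  0  1  0  1  2  3  2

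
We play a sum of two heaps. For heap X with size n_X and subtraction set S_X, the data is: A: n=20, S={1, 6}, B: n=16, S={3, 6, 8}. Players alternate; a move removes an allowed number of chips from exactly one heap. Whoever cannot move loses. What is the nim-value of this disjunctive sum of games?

3

Heap A, S = {1, 6}:
n :  0  1  2  3  4  5  6  7  8  9 10 11 12 13 14 15 16 17 18 19 20
G :  0  1  0  1  0  1  2  0  1  0  1  0  1  2  0  1  0  1  0  1  2
G_A(20) = 2.
Heap B, S = {3, 6, 8}:
n :  0  1  2  3  4  5  6  7  8  9 10 11 12 13 14 15 16
G :  0  0  0  1  1  1  2  2  2  3  3  0  0  0  1  1  1
G_B(16) = 1.
Combined Grundy value = 2 ⊕ 1 = 3.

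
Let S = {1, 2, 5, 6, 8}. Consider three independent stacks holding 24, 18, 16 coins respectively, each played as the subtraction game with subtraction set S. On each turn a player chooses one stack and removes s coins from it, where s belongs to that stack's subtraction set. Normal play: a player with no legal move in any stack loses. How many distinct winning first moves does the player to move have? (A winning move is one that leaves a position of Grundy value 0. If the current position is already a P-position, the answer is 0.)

5

All stacks use S = {1, 2, 5, 6, 8}:
n :  0  1  2  3  4  5  6  7  8  9 10 11 12 13 14 15 16 17 18 19 20 21 22 23 24
G :  0  1  2  0  1  2  3  0  1  2  0  1  2  3  0  1  2  0  1  2  3  0  1  2  0
Stack A: G(24) = 0.
Stack B: G(18) = 1.
Stack C: G(16) = 2.
Combined Grundy value = 0 ⊕ 1 ⊕ 2 = 3.
A winning move leaves total XOR = 0, i.e. changes one component's Grundy value g to g ⊕ X where X is the current total.
Stack A: need g' = 0⊕3 = 3. Options: 24−1→G=2, 24−2→G=1, 24−5→G=2, 24−6→G=1, 24−8→G=2. Hits: 0.
Stack B: need g' = 1⊕3 = 2. Options: 18−1→G=0, 18−2→G=2, 18−5→G=3, 18−6→G=2, 18−8→G=0. Hits: 2.
Stack C: need g' = 2⊕3 = 1. Options: 16−1→G=1, 16−2→G=0, 16−5→G=1, 16−6→G=0, 16−8→G=1. Hits: 3.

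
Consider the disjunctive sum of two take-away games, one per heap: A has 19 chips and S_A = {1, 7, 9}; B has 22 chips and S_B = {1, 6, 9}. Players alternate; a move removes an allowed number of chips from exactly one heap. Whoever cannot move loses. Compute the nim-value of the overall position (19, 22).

1

Heap A, S = {1, 7, 9}:
n :  0  1  2  3  4  5  6  7  8  9 10 11 12 13 14 15 16 17 18 19
G :  0  1  0  1  0  1  0  1  0  1  0  1  0  1  0  1  0  1  0  1
G_A(19) = 1.
Heap B, S = {1, 6, 9}:
n :  0  1  2  3  4  5  6  7  8  9 10 11 12 13 14 15 16 17 18 19 20 21 22
G :  0  1  0  1  0  1  2  0  1  2  3  2  0  1  0  1  2  0  1  0  1  2  0
G_B(22) = 0.
Combined Grundy value = 1 ⊕ 0 = 1.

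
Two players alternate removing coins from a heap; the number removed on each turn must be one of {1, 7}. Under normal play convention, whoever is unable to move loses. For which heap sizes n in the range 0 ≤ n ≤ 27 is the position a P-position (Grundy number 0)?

n :  0  1  2  3  4  5  6  7  8  9 10 11 12 13 14 15 16 17 18 19 20 21 22 23 24 25 26 27
G :  0  1  0  1  0  1  0  1  0  1  0  1  0  1  0  1  0  1  0  1  0  1  0  1  0  1  0  1
P-positions are exactly the n with G(n) = 0.

0, 2, 4, 6, 8, 10, 12, 14, 16, 18, 20, 22, 24, 26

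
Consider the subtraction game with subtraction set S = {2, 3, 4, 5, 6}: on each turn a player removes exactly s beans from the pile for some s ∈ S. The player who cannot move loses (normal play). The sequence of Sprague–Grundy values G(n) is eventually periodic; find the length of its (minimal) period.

8

n :  0  1  2  3  4  5  6  7  8  9 10 11 12 13 14 15 16 17
G :  0  0  1  1  2  2  3  3  0  0  1  1  2  2  3  3  0  0
G(n+8) = G(n) holds for n = 0,…,5 (a full window of length max(S) = 6), so the sequence is purely periodic with period 8.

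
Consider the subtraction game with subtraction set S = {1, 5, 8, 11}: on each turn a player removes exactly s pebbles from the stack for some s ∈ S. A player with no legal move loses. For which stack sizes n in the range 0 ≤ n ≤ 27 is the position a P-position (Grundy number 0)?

G(0) = 0
G(1) = mex{0} = 1
G(2) = mex{1} = 0
G(3) = mex{0} = 1
G(4) = mex{1} = 0
G(5) = mex{0,0} = 1
G(6) = mex{1,1} = 0
G(7) = mex{0,0} = 1
G(8) = mex{1,1,0} = 2
G(9) = mex{2,0,1} = 3
G(10) = mex{3,1,0} = 2
G(11) = mex{2,0,1,0} = 3
G(12) = mex{3,1,0,1} = 2
G(13) = mex{2,2,1,0} = 3
G(14) = mex{3,3,0,1} = 2
G(15) = mex{2,2,1,0} = 3
G(16) = mex{3,3,2,1} = 0
G(17) = mex{0,2,3,0} = 1
G(18) = mex{1,3,2,1} = 0
G(19) = mex{0,2,3,2} = 1
G(20) = mex{1,3,2,3} = 0
G(21) = mex{0,0,3,2} = 1
G(22) = mex{1,1,2,3} = 0
G(23) = mex{0,0,3,2} = 1
G(24) = mex{1,1,0,3} = 2
G(25) = mex{2,0,1,2} = 3
G(26) = mex{3,1,0,3} = 2
G(27) = mex{2,0,1,0} = 3
P-positions are exactly the n with G(n) = 0.

0, 2, 4, 6, 16, 18, 20, 22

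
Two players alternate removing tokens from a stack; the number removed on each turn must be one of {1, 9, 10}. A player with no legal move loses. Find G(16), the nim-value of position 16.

2

n :  0  1  2  3  4  5  6  7  8  9 10 11 12 13 14 15 16
G :  0  1  0  1  0  1  0  1  0  1  2  3  2  3  2  3  2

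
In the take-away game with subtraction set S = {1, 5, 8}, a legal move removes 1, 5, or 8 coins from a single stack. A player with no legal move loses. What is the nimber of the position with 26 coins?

n :  0  1  2  3  4  5  6  7  8  9 10 11 12 13 14 15 16 17 18 19 20 21 22 23 24 25 26
G :  0  1  0  1  0  1  0  1  2  3  2  3  2  0  1  0  1  0  1  0  1  2  3  2  3  2  0

0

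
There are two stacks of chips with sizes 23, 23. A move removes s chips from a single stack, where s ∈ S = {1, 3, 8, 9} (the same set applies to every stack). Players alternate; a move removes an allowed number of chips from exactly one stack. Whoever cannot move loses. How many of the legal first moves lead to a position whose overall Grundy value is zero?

0

All stacks use S = {1, 3, 8, 9}:
G(0) = 0
G(1) = mex{0} = 1
G(2) = mex{1} = 0
G(3) = mex{0,0} = 1
G(4) = mex{1,1} = 0
G(5) = mex{0,0} = 1
G(6) = mex{1,1} = 0
G(7) = mex{0,0} = 1
G(8) = mex{1,1,0} = 2
G(9) = mex{2,0,1,0} = 3
G(10) = mex{3,1,0,1} = 2
G(11) = mex{2,2,1,0} = 3
G(12) = mex{3,3,0,1} = 2
G(13) = mex{2,2,1,0} = 3
G(14) = mex{3,3,0,1} = 2
G(15) = mex{2,2,1,0} = 3
G(16) = mex{3,3,2,1} = 0
G(17) = mex{0,2,3,2} = 1
G(18) = mex{1,3,2,3} = 0
G(19) = mex{0,0,3,2} = 1
G(20) = mex{1,1,2,3} = 0
G(21) = mex{0,0,3,2} = 1
G(22) = mex{1,1,2,3} = 0
G(23) = mex{0,0,3,2} = 1
Stack A: G(23) = 1.
Stack B: G(23) = 1.
Combined Grundy value = 1 ⊕ 1 = 0.
A winning move leaves total XOR = 0, i.e. changes one component's Grundy value g to g ⊕ X where X is the current total.
Stack A: target g' = 1⊕0 = 1, but every legal move changes the Grundy value (mex property), so 0 moves.
Stack B: target g' = 1⊕0 = 1, but every legal move changes the Grundy value (mex property), so 0 moves.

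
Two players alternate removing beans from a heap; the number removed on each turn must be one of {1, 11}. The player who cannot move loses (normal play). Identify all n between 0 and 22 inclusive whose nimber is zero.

0, 2, 4, 6, 8, 10, 12, 14, 16, 18, 20, 22

G(0) = 0
G(1) = mex{0} = 1
G(2) = mex{1} = 0
G(3) = mex{0} = 1
G(4) = mex{1} = 0
G(5) = mex{0} = 1
G(6) = mex{1} = 0
G(7) = mex{0} = 1
G(8) = mex{1} = 0
G(9) = mex{0} = 1
G(10) = mex{1} = 0
G(11) = mex{0,0} = 1
G(12) = mex{1,1} = 0
G(13) = mex{0,0} = 1
G(14) = mex{1,1} = 0
G(15) = mex{0,0} = 1
G(16) = mex{1,1} = 0
G(17) = mex{0,0} = 1
G(18) = mex{1,1} = 0
G(19) = mex{0,0} = 1
G(20) = mex{1,1} = 0
G(21) = mex{0,0} = 1
G(22) = mex{1,1} = 0
P-positions are exactly the n with G(n) = 0.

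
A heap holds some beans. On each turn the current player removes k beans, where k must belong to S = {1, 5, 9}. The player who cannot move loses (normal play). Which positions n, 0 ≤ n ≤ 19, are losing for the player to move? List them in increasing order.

0, 2, 4, 6, 8, 10, 12, 14, 16, 18

n :  0  1  2  3  4  5  6  7  8  9 10 11 12 13 14 15 16 17 18 19
G :  0  1  0  1  0  1  0  1  0  1  0  1  0  1  0  1  0  1  0  1
P-positions are exactly the n with G(n) = 0.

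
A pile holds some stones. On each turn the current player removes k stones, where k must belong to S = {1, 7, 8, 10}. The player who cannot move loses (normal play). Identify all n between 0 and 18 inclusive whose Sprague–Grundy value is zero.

0, 2, 4, 6, 15, 17

G(0) = 0
G(1) = mex{0} = 1
G(2) = mex{1} = 0
G(3) = mex{0} = 1
G(4) = mex{1} = 0
G(5) = mex{0} = 1
G(6) = mex{1} = 0
G(7) = mex{0,0} = 1
G(8) = mex{1,1,0} = 2
G(9) = mex{2,0,1} = 3
G(10) = mex{3,1,0,0} = 2
G(11) = mex{2,0,1,1} = 3
G(12) = mex{3,1,0,0} = 2
G(13) = mex{2,0,1,1} = 3
G(14) = mex{3,1,0,0} = 2
G(15) = mex{2,2,1,1} = 0
G(16) = mex{0,3,2,0} = 1
G(17) = mex{1,2,3,1} = 0
G(18) = mex{0,3,2,2} = 1
P-positions are exactly the n with G(n) = 0.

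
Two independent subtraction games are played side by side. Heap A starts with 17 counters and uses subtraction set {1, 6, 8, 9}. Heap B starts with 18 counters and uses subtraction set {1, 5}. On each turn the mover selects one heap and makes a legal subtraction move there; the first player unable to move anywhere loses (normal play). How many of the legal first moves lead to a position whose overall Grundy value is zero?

0

Heap A, S = {1, 6, 8, 9}:
n :  0  1  2  3  4  5  6  7  8  9 10 11 12 13 14 15 16 17
G :  0  1  0  1  0  1  2  0  1  2  3  2  3  2  0  1  2  0
G_A(17) = 0.
Heap B, S = {1, 5}:
n :  0  1  2  3  4  5  6  7  8  9 10 11 12 13 14 15 16 17 18
G :  0  1  0  1  0  1  0  1  0  1  0  1  0  1  0  1  0  1  0
G_B(18) = 0.
Combined Grundy value = 0 ⊕ 0 = 0.
A winning move leaves total XOR = 0, i.e. changes one component's Grundy value g to g ⊕ X where X is the current total.
Heap A: target g' = 0⊕0 = 0, but every legal move changes the Grundy value (mex property), so 0 moves.
Heap B: target g' = 0⊕0 = 0, but every legal move changes the Grundy value (mex property), so 0 moves.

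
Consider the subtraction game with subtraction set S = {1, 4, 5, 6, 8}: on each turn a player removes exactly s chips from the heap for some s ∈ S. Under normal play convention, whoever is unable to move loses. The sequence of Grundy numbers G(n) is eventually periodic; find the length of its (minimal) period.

9

G(0) = 0
G(1) = mex{0} = 1
G(2) = mex{1} = 0
G(3) = mex{0} = 1
G(4) = mex{1,0} = 2
G(5) = mex{2,1,0} = 3
G(6) = mex{3,0,1,0} = 2
G(7) = mex{2,1,0,1} = 3
G(8) = mex{3,2,1,0,0} = 4
G(9) = mex{4,3,2,1,1} = 0
G(10) = mex{0,2,3,2,0} = 1
G(11) = mex{1,3,2,3,1} = 0
G(12) = mex{0,4,3,2,2} = 1
G(13) = mex{1,0,4,3,3} = 2
G(14) = mex{2,1,0,4,2} = 3
G(15) = mex{3,0,1,0,3} = 2
G(16) = mex{2,1,0,1,4} = 3
G(17) = mex{3,2,1,0,0} = 4
G(18) = mex{4,3,2,1,1} = 0
G(19) = mex{0,2,3,2,0} = 1
G(n+9) = G(n) holds for n = 0,…,7 (a full window of length max(S) = 8), so the sequence is purely periodic with period 9.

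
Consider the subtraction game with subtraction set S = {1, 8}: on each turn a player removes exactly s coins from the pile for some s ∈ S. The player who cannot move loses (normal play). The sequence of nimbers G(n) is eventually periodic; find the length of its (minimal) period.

G(0) = 0
G(1) = mex{0} = 1
G(2) = mex{1} = 0
G(3) = mex{0} = 1
G(4) = mex{1} = 0
G(5) = mex{0} = 1
G(6) = mex{1} = 0
G(7) = mex{0} = 1
G(8) = mex{1,0} = 2
G(9) = mex{2,1} = 0
G(10) = mex{0,0} = 1
G(11) = mex{1,1} = 0
G(12) = mex{0,0} = 1
G(13) = mex{1,1} = 0
G(14) = mex{0,0} = 1
G(15) = mex{1,1} = 0
G(16) = mex{0,2} = 1
G(17) = mex{1,0} = 2
G(18) = mex{2,1} = 0
G(19) = mex{0,0} = 1
G(n+9) = G(n) holds for n = 0,…,7 (a full window of length max(S) = 8), so the sequence is purely periodic with period 9.

9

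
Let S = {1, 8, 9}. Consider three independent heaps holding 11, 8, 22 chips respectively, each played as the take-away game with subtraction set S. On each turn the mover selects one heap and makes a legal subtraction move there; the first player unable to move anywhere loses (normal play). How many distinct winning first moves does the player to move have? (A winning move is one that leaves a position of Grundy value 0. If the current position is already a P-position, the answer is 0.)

All heaps use S = {1, 8, 9}:
n :  0  1  2  3  4  5  6  7  8  9 10 11 12 13 14 15 16 17 18 19 20 21 22
G :  0  1  0  1  0  1  0  1  2  3  2  3  2  3  2  3  0  1  0  1  0  1  0
Heap A: G(11) = 3.
Heap B: G(8) = 2.
Heap C: G(22) = 0.
Combined Grundy value = 3 ⊕ 2 ⊕ 0 = 1.
A winning move leaves total XOR = 0, i.e. changes one component's Grundy value g to g ⊕ X where X is the current total.
Heap A: need g' = 3⊕1 = 2. Options: 11−1→G=2, 11−8→G=1, 11−9→G=0. Hits: 1.
Heap B: need g' = 2⊕1 = 3. Options: 8−1→G=1, 8−8→G=0. Hits: 0.
Heap C: need g' = 0⊕1 = 1. Options: 22−1→G=1, 22−8→G=2, 22−9→G=3. Hits: 1.

2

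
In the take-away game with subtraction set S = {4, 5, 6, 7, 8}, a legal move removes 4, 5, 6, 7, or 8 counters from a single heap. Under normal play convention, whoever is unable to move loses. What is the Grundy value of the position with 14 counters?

G(0) = 0
G(1) = mex{} = 0
G(2) = mex{} = 0
G(3) = mex{} = 0
G(4) = mex{0} = 1
G(5) = mex{0,0} = 1
G(6) = mex{0,0,0} = 1
G(7) = mex{0,0,0,0} = 1
G(8) = mex{1,0,0,0,0} = 2
G(9) = mex{1,1,0,0,0} = 2
G(10) = mex{1,1,1,0,0} = 2
G(11) = mex{1,1,1,1,0} = 2
G(12) = mex{2,1,1,1,1} = 0
G(13) = mex{2,2,1,1,1} = 0
G(14) = mex{2,2,2,1,1} = 0

0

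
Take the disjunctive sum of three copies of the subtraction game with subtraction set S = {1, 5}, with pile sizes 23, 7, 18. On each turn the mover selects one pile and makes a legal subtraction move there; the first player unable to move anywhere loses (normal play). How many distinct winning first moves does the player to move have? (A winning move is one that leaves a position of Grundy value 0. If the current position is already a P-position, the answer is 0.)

All piles use S = {1, 5}:
n :  0  1  2  3  4  5  6  7  8  9 10 11 12 13 14 15 16 17 18 19 20 21 22 23
G :  0  1  0  1  0  1  0  1  0  1  0  1  0  1  0  1  0  1  0  1  0  1  0  1
Pile A: G(23) = 1.
Pile B: G(7) = 1.
Pile C: G(18) = 0.
Combined Grundy value = 1 ⊕ 1 ⊕ 0 = 0.
A winning move leaves total XOR = 0, i.e. changes one component's Grundy value g to g ⊕ X where X is the current total.
Pile A: target g' = 1⊕0 = 1, but every legal move changes the Grundy value (mex property), so 0 moves.
Pile B: target g' = 1⊕0 = 1, but every legal move changes the Grundy value (mex property), so 0 moves.
Pile C: target g' = 0⊕0 = 0, but every legal move changes the Grundy value (mex property), so 0 moves.

0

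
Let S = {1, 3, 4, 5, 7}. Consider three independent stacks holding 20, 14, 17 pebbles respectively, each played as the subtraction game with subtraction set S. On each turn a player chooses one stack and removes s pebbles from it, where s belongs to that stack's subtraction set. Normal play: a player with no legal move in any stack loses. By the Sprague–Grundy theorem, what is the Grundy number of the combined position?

1

All stacks use S = {1, 3, 4, 5, 7}:
n :  0  1  2  3  4  5  6  7  8  9 10 11 12 13 14 15 16 17 18 19 20
G :  0  1  0  1  2  3  2  3  0  1  0  1  2  3  2  3  0  1  0  1  2
Stack A: G(20) = 2.
Stack B: G(14) = 2.
Stack C: G(17) = 1.
Combined Grundy value = 2 ⊕ 2 ⊕ 1 = 1.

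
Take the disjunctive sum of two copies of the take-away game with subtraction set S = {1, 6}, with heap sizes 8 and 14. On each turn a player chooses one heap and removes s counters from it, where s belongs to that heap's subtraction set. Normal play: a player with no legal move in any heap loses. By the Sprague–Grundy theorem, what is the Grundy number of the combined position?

1

All heaps use S = {1, 6}:
G(0) = 0
G(1) = mex{0} = 1
G(2) = mex{1} = 0
G(3) = mex{0} = 1
G(4) = mex{1} = 0
G(5) = mex{0} = 1
G(6) = mex{1,0} = 2
G(7) = mex{2,1} = 0
G(8) = mex{0,0} = 1
G(9) = mex{1,1} = 0
G(10) = mex{0,0} = 1
G(11) = mex{1,1} = 0
G(12) = mex{0,2} = 1
G(13) = mex{1,0} = 2
G(14) = mex{2,1} = 0
Heap A: G(8) = 1.
Heap B: G(14) = 0.
Combined Grundy value = 1 ⊕ 0 = 1.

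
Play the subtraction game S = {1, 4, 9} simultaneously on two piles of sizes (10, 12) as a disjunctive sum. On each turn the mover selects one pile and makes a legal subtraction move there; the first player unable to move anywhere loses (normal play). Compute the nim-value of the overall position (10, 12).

0

All piles use S = {1, 4, 9}:
n :  0  1  2  3  4  5  6  7  8  9 10 11 12
G :  0  1  0  1  2  0  1  0  1  2  0  1  0
Pile A: G(10) = 0.
Pile B: G(12) = 0.
Combined Grundy value = 0 ⊕ 0 = 0.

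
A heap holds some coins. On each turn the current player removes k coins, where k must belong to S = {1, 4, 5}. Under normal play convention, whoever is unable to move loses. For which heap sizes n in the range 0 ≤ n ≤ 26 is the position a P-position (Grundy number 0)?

0, 2, 8, 10, 16, 18, 24, 26

G(0) = 0
G(1) = mex{0} = 1
G(2) = mex{1} = 0
G(3) = mex{0} = 1
G(4) = mex{1,0} = 2
G(5) = mex{2,1,0} = 3
G(6) = mex{3,0,1} = 2
G(7) = mex{2,1,0} = 3
G(8) = mex{3,2,1} = 0
G(9) = mex{0,3,2} = 1
G(10) = mex{1,2,3} = 0
G(11) = mex{0,3,2} = 1
G(12) = mex{1,0,3} = 2
G(13) = mex{2,1,0} = 3
G(14) = mex{3,0,1} = 2
G(15) = mex{2,1,0} = 3
G(16) = mex{3,2,1} = 0
G(17) = mex{0,3,2} = 1
G(18) = mex{1,2,3} = 0
G(19) = mex{0,3,2} = 1
G(20) = mex{1,0,3} = 2
G(21) = mex{2,1,0} = 3
G(22) = mex{3,0,1} = 2
G(23) = mex{2,1,0} = 3
G(24) = mex{3,2,1} = 0
G(25) = mex{0,3,2} = 1
G(26) = mex{1,2,3} = 0
P-positions are exactly the n with G(n) = 0.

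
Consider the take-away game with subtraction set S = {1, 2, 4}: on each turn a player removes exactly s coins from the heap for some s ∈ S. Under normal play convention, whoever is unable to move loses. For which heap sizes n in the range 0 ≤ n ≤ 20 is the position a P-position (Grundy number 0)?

0, 3, 6, 9, 12, 15, 18

G(0) = 0
G(1) = mex{0} = 1
G(2) = mex{1,0} = 2
G(3) = mex{2,1} = 0
G(4) = mex{0,2,0} = 1
G(5) = mex{1,0,1} = 2
G(6) = mex{2,1,2} = 0
G(7) = mex{0,2,0} = 1
G(8) = mex{1,0,1} = 2
G(9) = mex{2,1,2} = 0
G(10) = mex{0,2,0} = 1
G(11) = mex{1,0,1} = 2
G(12) = mex{2,1,2} = 0
G(13) = mex{0,2,0} = 1
G(14) = mex{1,0,1} = 2
G(15) = mex{2,1,2} = 0
G(16) = mex{0,2,0} = 1
G(17) = mex{1,0,1} = 2
G(18) = mex{2,1,2} = 0
G(19) = mex{0,2,0} = 1
G(20) = mex{1,0,1} = 2
P-positions are exactly the n with G(n) = 0.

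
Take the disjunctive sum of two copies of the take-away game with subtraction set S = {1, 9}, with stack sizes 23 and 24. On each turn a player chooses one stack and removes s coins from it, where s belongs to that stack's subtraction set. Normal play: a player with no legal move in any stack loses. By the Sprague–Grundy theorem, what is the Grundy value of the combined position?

1

All stacks use S = {1, 9}:
n :  0  1  2  3  4  5  6  7  8  9 10 11 12 13 14 15 16 17 18 19 20 21 22 23 24
G :  0  1  0  1  0  1  0  1  0  1  0  1  0  1  0  1  0  1  0  1  0  1  0  1  0
Stack A: G(23) = 1.
Stack B: G(24) = 0.
Combined Grundy value = 1 ⊕ 0 = 1.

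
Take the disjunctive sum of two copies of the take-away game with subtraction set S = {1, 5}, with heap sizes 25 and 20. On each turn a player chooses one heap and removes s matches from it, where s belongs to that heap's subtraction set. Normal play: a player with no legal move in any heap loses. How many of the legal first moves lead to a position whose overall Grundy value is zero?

All heaps use S = {1, 5}:
G(0) = 0
G(1) = mex{0} = 1
G(2) = mex{1} = 0
G(3) = mex{0} = 1
G(4) = mex{1} = 0
G(5) = mex{0,0} = 1
G(6) = mex{1,1} = 0
G(7) = mex{0,0} = 1
G(8) = mex{1,1} = 0
G(9) = mex{0,0} = 1
G(10) = mex{1,1} = 0
G(11) = mex{0,0} = 1
G(12) = mex{1,1} = 0
G(13) = mex{0,0} = 1
G(14) = mex{1,1} = 0
G(15) = mex{0,0} = 1
G(16) = mex{1,1} = 0
G(17) = mex{0,0} = 1
G(18) = mex{1,1} = 0
G(19) = mex{0,0} = 1
G(20) = mex{1,1} = 0
G(21) = mex{0,0} = 1
G(22) = mex{1,1} = 0
G(23) = mex{0,0} = 1
G(24) = mex{1,1} = 0
G(25) = mex{0,0} = 1
Heap A: G(25) = 1.
Heap B: G(20) = 0.
Combined Grundy value = 1 ⊕ 0 = 1.
A winning move leaves total XOR = 0, i.e. changes one component's Grundy value g to g ⊕ X where X is the current total.
Heap A: need g' = 1⊕1 = 0. Options: 25−1→G=0, 25−5→G=0. Hits: 2.
Heap B: need g' = 0⊕1 = 1. Options: 20−1→G=1, 20−5→G=1. Hits: 2.

4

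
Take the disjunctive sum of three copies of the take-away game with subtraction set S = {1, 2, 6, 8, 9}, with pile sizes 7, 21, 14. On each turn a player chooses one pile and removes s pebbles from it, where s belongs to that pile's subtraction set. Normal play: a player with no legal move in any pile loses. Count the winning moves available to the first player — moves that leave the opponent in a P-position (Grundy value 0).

All piles use S = {1, 2, 6, 8, 9}:
G(0) = 0
G(1) = mex{0} = 1
G(2) = mex{1,0} = 2
G(3) = mex{2,1} = 0
G(4) = mex{0,2} = 1
G(5) = mex{1,0} = 2
G(6) = mex{2,1,0} = 3
G(7) = mex{3,2,1} = 0
G(8) = mex{0,3,2,0} = 1
G(9) = mex{1,0,0,1,0} = 2
G(10) = mex{2,1,1,2,1} = 0
G(11) = mex{0,2,2,0,2} = 1
G(12) = mex{1,0,3,1,0} = 2
G(13) = mex{2,1,0,2,1} = 3
G(14) = mex{3,2,1,3,2} = 0
G(15) = mex{0,3,2,0,3} = 1
G(16) = mex{1,0,0,1,0} = 2
G(17) = mex{2,1,1,2,1} = 0
G(18) = mex{0,2,2,0,2} = 1
G(19) = mex{1,0,3,1,0} = 2
G(20) = mex{2,1,0,2,1} = 3
G(21) = mex{3,2,1,3,2} = 0
Pile A: G(7) = 0.
Pile B: G(21) = 0.
Pile C: G(14) = 0.
Combined Grundy value = 0 ⊕ 0 ⊕ 0 = 0.
A winning move leaves total XOR = 0, i.e. changes one component's Grundy value g to g ⊕ X where X is the current total.
Pile A: target g' = 0⊕0 = 0, but every legal move changes the Grundy value (mex property), so 0 moves.
Pile B: target g' = 0⊕0 = 0, but every legal move changes the Grundy value (mex property), so 0 moves.
Pile C: target g' = 0⊕0 = 0, but every legal move changes the Grundy value (mex property), so 0 moves.

0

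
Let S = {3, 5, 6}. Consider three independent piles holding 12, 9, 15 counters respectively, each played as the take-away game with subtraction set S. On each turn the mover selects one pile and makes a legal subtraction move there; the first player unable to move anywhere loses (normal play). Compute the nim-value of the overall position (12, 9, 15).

3

All piles use S = {3, 5, 6}:
n :  0  1  2  3  4  5  6  7  8  9 10 11 12 13 14 15
G :  0  0  0  1  1  1  2  2  2  0  0  0  1  1  1  2
Pile A: G(12) = 1.
Pile B: G(9) = 0.
Pile C: G(15) = 2.
Combined Grundy value = 1 ⊕ 0 ⊕ 2 = 3.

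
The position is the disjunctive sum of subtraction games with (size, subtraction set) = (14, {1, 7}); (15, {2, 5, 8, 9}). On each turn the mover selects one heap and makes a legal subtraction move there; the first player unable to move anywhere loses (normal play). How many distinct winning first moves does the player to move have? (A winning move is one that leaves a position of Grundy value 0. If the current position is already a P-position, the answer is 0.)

1

Heap A, S = {1, 7}:
n :  0  1  2  3  4  5  6  7  8  9 10 11 12 13 14
G :  0  1  0  1  0  1  0  1  0  1  0  1  0  1  0
G_A(14) = 0.
Heap B, S = {2, 5, 8, 9}:
n :  0  1  2  3  4  5  6  7  8  9 10 11 12 13 14 15
G :  0  0  1  1  0  2  1  0  2  1  3  0  2  1  0  2
G_B(15) = 2.
Combined Grundy value = 0 ⊕ 2 = 2.
A winning move leaves total XOR = 0, i.e. changes one component's Grundy value g to g ⊕ X where X is the current total.
Heap A: need g' = 0⊕2 = 2. Options: 14−1→G=1, 14−7→G=1. Hits: 0.
Heap B: need g' = 2⊕2 = 0. Options: 15−2→G=1, 15−5→G=3, 15−8→G=0, 15−9→G=1. Hits: 1.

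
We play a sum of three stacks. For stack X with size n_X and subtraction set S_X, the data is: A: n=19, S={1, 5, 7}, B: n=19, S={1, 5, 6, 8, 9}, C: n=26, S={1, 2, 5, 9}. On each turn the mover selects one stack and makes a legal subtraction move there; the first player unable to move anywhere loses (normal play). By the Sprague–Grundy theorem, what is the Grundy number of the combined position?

0

Stack A, S = {1, 5, 7}:
n :  0  1  2  3  4  5  6  7  8  9 10 11 12 13 14 15 16 17 18 19
G :  0  1  0  1  0  1  0  1  0  1  0  1  0  1  0  1  0  1  0  1
G_A(19) = 1.
Stack B, S = {1, 5, 6, 8, 9}:
G(0) = 0
G(1) = mex{0} = 1
G(2) = mex{1} = 0
G(3) = mex{0} = 1
G(4) = mex{1} = 0
G(5) = mex{0,0} = 1
G(6) = mex{1,1,0} = 2
G(7) = mex{2,0,1} = 3
G(8) = mex{3,1,0,0} = 2
G(9) = mex{2,0,1,1,0} = 3
G(10) = mex{3,1,0,0,1} = 2
G(11) = mex{2,2,1,1,0} = 3
G(12) = mex{3,3,2,0,1} = 4
G(13) = mex{4,2,3,1,0} = 5
G(14) = mex{5,3,2,2,1} = 0
G(15) = mex{0,2,3,3,2} = 1
G(16) = mex{1,3,2,2,3} = 0
G(17) = mex{0,4,3,3,2} = 1
G(18) = mex{1,5,4,2,3} = 0
G(19) = mex{0,0,5,3,2} = 1
G_B(19) = 1.
Stack C, S = {1, 2, 5, 9}:
n :  0  1  2  3  4  5  6  7  8  9 10 11 12 13 14 15 16 17 18 19 20 21 22 23 24 25 26
G :  0  1  2  0  1  2  0  1  2  3  0  1  2  0  1  2  0  1  2  3  0  1  2  0  1  2  0
G_C(26) = 0.
Combined Grundy value = 1 ⊕ 1 ⊕ 0 = 0.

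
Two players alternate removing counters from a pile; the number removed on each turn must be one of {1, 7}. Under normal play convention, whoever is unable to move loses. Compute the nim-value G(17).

1

G(0) = 0
G(1) = mex{0} = 1
G(2) = mex{1} = 0
G(3) = mex{0} = 1
G(4) = mex{1} = 0
G(5) = mex{0} = 1
G(6) = mex{1} = 0
G(7) = mex{0,0} = 1
G(8) = mex{1,1} = 0
G(9) = mex{0,0} = 1
G(10) = mex{1,1} = 0
G(11) = mex{0,0} = 1
G(12) = mex{1,1} = 0
G(13) = mex{0,0} = 1
G(14) = mex{1,1} = 0
G(15) = mex{0,0} = 1
G(16) = mex{1,1} = 0
G(17) = mex{0,0} = 1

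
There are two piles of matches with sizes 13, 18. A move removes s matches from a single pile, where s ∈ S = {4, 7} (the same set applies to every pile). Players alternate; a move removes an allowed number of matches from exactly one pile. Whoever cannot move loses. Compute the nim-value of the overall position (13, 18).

1

All piles use S = {4, 7}:
n :  0  1  2  3  4  5  6  7  8  9 10 11 12 13 14 15 16 17 18
G :  0  0  0  0  1  1  1  1  2  2  2  0  0  0  0  1  1  1  1
Pile A: G(13) = 0.
Pile B: G(18) = 1.
Combined Grundy value = 0 ⊕ 1 = 1.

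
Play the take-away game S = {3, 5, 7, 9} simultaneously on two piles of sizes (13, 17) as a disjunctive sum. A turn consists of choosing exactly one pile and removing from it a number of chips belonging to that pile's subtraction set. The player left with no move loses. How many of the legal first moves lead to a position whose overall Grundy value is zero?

3

All piles use S = {3, 5, 7, 9}:
G(0) = 0
G(1) = mex{} = 0
G(2) = mex{} = 0
G(3) = mex{0} = 1
G(4) = mex{0} = 1
G(5) = mex{0,0} = 1
G(6) = mex{1,0} = 2
G(7) = mex{1,0,0} = 2
G(8) = mex{1,1,0} = 2
G(9) = mex{2,1,0,0} = 3
G(10) = mex{2,1,1,0} = 3
G(11) = mex{2,2,1,0} = 3
G(12) = mex{3,2,1,1} = 0
G(13) = mex{3,2,2,1} = 0
G(14) = mex{3,3,2,1} = 0
G(15) = mex{0,3,2,2} = 1
G(16) = mex{0,3,3,2} = 1
G(17) = mex{0,0,3,2} = 1
Pile A: G(13) = 0.
Pile B: G(17) = 1.
Combined Grundy value = 0 ⊕ 1 = 1.
A winning move leaves total XOR = 0, i.e. changes one component's Grundy value g to g ⊕ X where X is the current total.
Pile A: need g' = 0⊕1 = 1. Options: 13−3→G=3, 13−5→G=2, 13−7→G=2, 13−9→G=1. Hits: 1.
Pile B: need g' = 1⊕1 = 0. Options: 17−3→G=0, 17−5→G=0, 17−7→G=3, 17−9→G=2. Hits: 2.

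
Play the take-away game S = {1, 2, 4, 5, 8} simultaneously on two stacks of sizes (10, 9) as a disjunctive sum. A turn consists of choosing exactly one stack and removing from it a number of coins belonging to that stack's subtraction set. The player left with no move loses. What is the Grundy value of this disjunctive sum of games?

All stacks use S = {1, 2, 4, 5, 8}:
G(0) = 0
G(1) = mex{0} = 1
G(2) = mex{1,0} = 2
G(3) = mex{2,1} = 0
G(4) = mex{0,2,0} = 1
G(5) = mex{1,0,1,0} = 2
G(6) = mex{2,1,2,1} = 0
G(7) = mex{0,2,0,2} = 1
G(8) = mex{1,0,1,0,0} = 2
G(9) = mex{2,1,2,1,1} = 0
G(10) = mex{0,2,0,2,2} = 1
Stack A: G(10) = 1.
Stack B: G(9) = 0.
Combined Grundy value = 1 ⊕ 0 = 1.

1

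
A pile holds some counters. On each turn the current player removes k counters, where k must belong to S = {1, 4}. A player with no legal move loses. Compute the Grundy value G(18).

1

G(0) = 0
G(1) = mex{0} = 1
G(2) = mex{1} = 0
G(3) = mex{0} = 1
G(4) = mex{1,0} = 2
G(5) = mex{2,1} = 0
G(6) = mex{0,0} = 1
G(7) = mex{1,1} = 0
G(8) = mex{0,2} = 1
G(9) = mex{1,0} = 2
G(10) = mex{2,1} = 0
G(11) = mex{0,0} = 1
G(12) = mex{1,1} = 0
G(13) = mex{0,2} = 1
G(14) = mex{1,0} = 2
G(15) = mex{2,1} = 0
G(16) = mex{0,0} = 1
G(17) = mex{1,1} = 0
G(18) = mex{0,2} = 1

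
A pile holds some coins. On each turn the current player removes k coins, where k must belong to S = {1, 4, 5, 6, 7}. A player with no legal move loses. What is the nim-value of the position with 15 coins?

3

n :  0  1  2  3  4  5  6  7  8  9 10 11 12 13 14 15
G :  0  1  0  1  2  3  2  3  4  5  0  1  0  1  2  3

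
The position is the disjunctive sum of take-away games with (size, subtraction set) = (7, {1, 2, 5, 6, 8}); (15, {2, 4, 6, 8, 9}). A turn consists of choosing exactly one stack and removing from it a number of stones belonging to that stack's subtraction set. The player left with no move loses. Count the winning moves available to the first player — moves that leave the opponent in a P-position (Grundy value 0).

Stack A, S = {1, 2, 5, 6, 8}:
G(0) = 0
G(1) = mex{0} = 1
G(2) = mex{1,0} = 2
G(3) = mex{2,1} = 0
G(4) = mex{0,2} = 1
G(5) = mex{1,0,0} = 2
G(6) = mex{2,1,1,0} = 3
G(7) = mex{3,2,2,1} = 0
G_A(7) = 0.
Stack B, S = {2, 4, 6, 8, 9}:
n :  0  1  2  3  4  5  6  7  8  9 10 11 12 13 14 15
G :  0  0  1  1  2  2  3  3  4  4  5  0  0  1  1  2
G_B(15) = 2.
Combined Grundy value = 0 ⊕ 2 = 2.
A winning move leaves total XOR = 0, i.e. changes one component's Grundy value g to g ⊕ X where X is the current total.
Stack A: need g' = 0⊕2 = 2. Options: 7−1→G=3, 7−2→G=2, 7−5→G=2, 7−6→G=1. Hits: 2.
Stack B: need g' = 2⊕2 = 0. Options: 15−2→G=1, 15−4→G=0, 15−6→G=4, 15−8→G=3, 15−9→G=3. Hits: 1.

3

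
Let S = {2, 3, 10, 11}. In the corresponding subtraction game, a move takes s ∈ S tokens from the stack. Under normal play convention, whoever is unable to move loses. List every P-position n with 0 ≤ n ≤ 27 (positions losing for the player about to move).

n :  0  1  2  3  4  5  6  7  8  9 10 11 12 13 14 15 16 17 18 19 20 21 22 23 24 25 26 27
G :  0  0  1  1  2  0  0  1  1  2  2  3  3  0  0  1  1  2  0  0  1  1  2  2  3  3  0  0
P-positions are exactly the n with G(n) = 0.

0, 1, 5, 6, 13, 14, 18, 19, 26, 27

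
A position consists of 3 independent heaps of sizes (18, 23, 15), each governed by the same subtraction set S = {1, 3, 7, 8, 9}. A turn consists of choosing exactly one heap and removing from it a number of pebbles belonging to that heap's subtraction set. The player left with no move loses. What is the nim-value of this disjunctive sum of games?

2

All heaps use S = {1, 3, 7, 8, 9}:
G(0) = 0
G(1) = mex{0} = 1
G(2) = mex{1} = 0
G(3) = mex{0,0} = 1
G(4) = mex{1,1} = 0
G(5) = mex{0,0} = 1
G(6) = mex{1,1} = 0
G(7) = mex{0,0,0} = 1
G(8) = mex{1,1,1,0} = 2
G(9) = mex{2,0,0,1,0} = 3
G(10) = mex{3,1,1,0,1} = 2
G(11) = mex{2,2,0,1,0} = 3
G(12) = mex{3,3,1,0,1} = 2
G(13) = mex{2,2,0,1,0} = 3
G(14) = mex{3,3,1,0,1} = 2
G(15) = mex{2,2,2,1,0} = 3
G(16) = mex{3,3,3,2,1} = 0
G(17) = mex{0,2,2,3,2} = 1
G(18) = mex{1,3,3,2,3} = 0
G(19) = mex{0,0,2,3,2} = 1
G(20) = mex{1,1,3,2,3} = 0
G(21) = mex{0,0,2,3,2} = 1
G(22) = mex{1,1,3,2,3} = 0
G(23) = mex{0,0,0,3,2} = 1
Heap A: G(18) = 0.
Heap B: G(23) = 1.
Heap C: G(15) = 3.
Combined Grundy value = 0 ⊕ 1 ⊕ 3 = 2.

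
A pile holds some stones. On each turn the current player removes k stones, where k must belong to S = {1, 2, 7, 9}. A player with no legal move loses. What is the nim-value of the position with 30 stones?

n :  0  1  2  3  4  5  6  7  8  9 10 11 12 13 14 15 16 17 18 19 20 21 22 23 24 25 26 27 28 29 30
G :  0  1  2  0  1  2  0  1  2  3  4  0  1  2  0  1  2  0  1  2  3  4  0  1  2  0  1  2  0  1  2

2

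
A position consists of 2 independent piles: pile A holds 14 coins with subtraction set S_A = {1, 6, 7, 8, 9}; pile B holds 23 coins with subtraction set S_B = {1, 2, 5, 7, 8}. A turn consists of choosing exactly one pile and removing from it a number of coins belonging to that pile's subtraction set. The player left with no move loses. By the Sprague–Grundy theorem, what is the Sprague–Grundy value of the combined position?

Pile A, S = {1, 6, 7, 8, 9}:
n :  0  1  2  3  4  5  6  7  8  9 10 11 12 13 14
G :  0  1  0  1  0  1  2  3  2  3  2  3  4  5  0
G_A(14) = 0.
Pile B, S = {1, 2, 5, 7, 8}:
G(0) = 0
G(1) = mex{0} = 1
G(2) = mex{1,0} = 2
G(3) = mex{2,1} = 0
G(4) = mex{0,2} = 1
G(5) = mex{1,0,0} = 2
G(6) = mex{2,1,1} = 0
G(7) = mex{0,2,2,0} = 1
G(8) = mex{1,0,0,1,0} = 2
G(9) = mex{2,1,1,2,1} = 0
G(10) = mex{0,2,2,0,2} = 1
G(11) = mex{1,0,0,1,0} = 2
G(12) = mex{2,1,1,2,1} = 0
G(13) = mex{0,2,2,0,2} = 1
G(14) = mex{1,0,0,1,0} = 2
G(15) = mex{2,1,1,2,1} = 0
G(16) = mex{0,2,2,0,2} = 1
G(17) = mex{1,0,0,1,0} = 2
G(18) = mex{2,1,1,2,1} = 0
G(19) = mex{0,2,2,0,2} = 1
G(20) = mex{1,0,0,1,0} = 2
G(21) = mex{2,1,1,2,1} = 0
G(22) = mex{0,2,2,0,2} = 1
G(23) = mex{1,0,0,1,0} = 2
G_B(23) = 2.
Combined Grundy value = 0 ⊕ 2 = 2.

2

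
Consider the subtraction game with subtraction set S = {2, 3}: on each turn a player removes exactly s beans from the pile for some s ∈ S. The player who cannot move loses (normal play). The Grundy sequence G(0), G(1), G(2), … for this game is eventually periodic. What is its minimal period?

G(0) = 0
G(1) = mex{} = 0
G(2) = mex{0} = 1
G(3) = mex{0,0} = 1
G(4) = mex{1,0} = 2
G(5) = mex{1,1} = 0
G(6) = mex{2,1} = 0
G(7) = mex{0,2} = 1
G(8) = mex{0,0} = 1
G(9) = mex{1,0} = 2
G(10) = mex{1,1} = 0
G(11) = mex{2,1} = 0
G(12) = mex{0,2} = 1
G(13) = mex{0,0} = 1
G(14) = mex{1,0} = 2
G(n+5) = G(n) holds for n = 0,…,2 (a full window of length max(S) = 3), so the sequence is purely periodic with period 5.

5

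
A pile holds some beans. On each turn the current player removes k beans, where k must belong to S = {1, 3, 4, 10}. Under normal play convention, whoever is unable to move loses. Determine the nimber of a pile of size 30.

0

G(0) = 0
G(1) = mex{0} = 1
G(2) = mex{1} = 0
G(3) = mex{0,0} = 1
G(4) = mex{1,1,0} = 2
G(5) = mex{2,0,1} = 3
G(6) = mex{3,1,0} = 2
G(7) = mex{2,2,1} = 0
G(8) = mex{0,3,2} = 1
G(9) = mex{1,2,3} = 0
G(10) = mex{0,0,2,0} = 1
G(11) = mex{1,1,0,1} = 2
G(12) = mex{2,0,1,0} = 3
G(13) = mex{3,1,0,1} = 2
G(14) = mex{2,2,1,2} = 0
G(15) = mex{0,3,2,3} = 1
G(16) = mex{1,2,3,2} = 0
G(17) = mex{0,0,2,0} = 1
G(18) = mex{1,1,0,1} = 2
G(19) = mex{2,0,1,0} = 3
G(20) = mex{3,1,0,1} = 2
G(21) = mex{2,2,1,2} = 0
G(22) = mex{0,3,2,3} = 1
G(23) = mex{1,2,3,2} = 0
G(24) = mex{0,0,2,0} = 1
G(25) = mex{1,1,0,1} = 2
G(26) = mex{2,0,1,0} = 3
G(27) = mex{3,1,0,1} = 2
G(28) = mex{2,2,1,2} = 0
G(29) = mex{0,3,2,3} = 1
G(30) = mex{1,2,3,2} = 0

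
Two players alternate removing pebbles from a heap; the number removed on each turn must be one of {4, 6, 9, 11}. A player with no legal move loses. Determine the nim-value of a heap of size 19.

1

G(0) = 0
G(1) = mex{} = 0
G(2) = mex{} = 0
G(3) = mex{} = 0
G(4) = mex{0} = 1
G(5) = mex{0} = 1
G(6) = mex{0,0} = 1
G(7) = mex{0,0} = 1
G(8) = mex{1,0} = 2
G(9) = mex{1,0,0} = 2
G(10) = mex{1,1,0} = 2
G(11) = mex{1,1,0,0} = 2
G(12) = mex{2,1,0,0} = 3
G(13) = mex{2,1,1,0} = 3
G(14) = mex{2,2,1,0} = 3
G(15) = mex{2,2,1,1} = 0
G(16) = mex{3,2,1,1} = 0
G(17) = mex{3,2,2,1} = 0
G(18) = mex{3,3,2,1} = 0
G(19) = mex{0,3,2,2} = 1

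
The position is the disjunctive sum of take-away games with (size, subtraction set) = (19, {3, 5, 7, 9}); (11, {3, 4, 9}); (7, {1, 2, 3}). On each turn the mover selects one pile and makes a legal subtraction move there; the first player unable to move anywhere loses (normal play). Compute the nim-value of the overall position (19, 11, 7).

0

Pile A, S = {3, 5, 7, 9}:
n :  0  1  2  3  4  5  6  7  8  9 10 11 12 13 14 15 16 17 18 19
G :  0  0  0  1  1  1  2  2  2  3  3  3  0  0  0  1  1  1  2  2
G_A(19) = 2.
Pile B, S = {3, 4, 9}:
n :  0  1  2  3  4  5  6  7  8  9 10 11
G :  0  0  0  1  1  1  2  0  0  3  1  1
G_B(11) = 1.
Pile C, S = {1, 2, 3}:
G(0) = 0
G(1) = mex{0} = 1
G(2) = mex{1,0} = 2
G(3) = mex{2,1,0} = 3
G(4) = mex{3,2,1} = 0
G(5) = mex{0,3,2} = 1
G(6) = mex{1,0,3} = 2
G(7) = mex{2,1,0} = 3
G_C(7) = 3.
Combined Grundy value = 2 ⊕ 1 ⊕ 3 = 0.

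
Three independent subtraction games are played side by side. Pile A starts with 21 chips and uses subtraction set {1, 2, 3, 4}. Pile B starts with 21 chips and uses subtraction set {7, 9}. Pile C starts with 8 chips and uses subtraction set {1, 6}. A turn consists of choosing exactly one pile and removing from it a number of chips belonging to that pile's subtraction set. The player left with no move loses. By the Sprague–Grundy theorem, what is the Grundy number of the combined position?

0

Pile A, S = {1, 2, 3, 4}:
n :  0  1  2  3  4  5  6  7  8  9 10 11 12 13 14 15 16 17 18 19 20 21
G :  0  1  2  3  4  0  1  2  3  4  0  1  2  3  4  0  1  2  3  4  0  1
G_A(21) = 1.
Pile B, S = {7, 9}:
G(0) = 0
G(1) = mex{} = 0
G(2) = mex{} = 0
G(3) = mex{} = 0
G(4) = mex{} = 0
G(5) = mex{} = 0
G(6) = mex{} = 0
G(7) = mex{0} = 1
G(8) = mex{0} = 1
G(9) = mex{0,0} = 1
G(10) = mex{0,0} = 1
G(11) = mex{0,0} = 1
G(12) = mex{0,0} = 1
G(13) = mex{0,0} = 1
G(14) = mex{1,0} = 2
G(15) = mex{1,0} = 2
G(16) = mex{1,1} = 0
G(17) = mex{1,1} = 0
G(18) = mex{1,1} = 0
G(19) = mex{1,1} = 0
G(20) = mex{1,1} = 0
G(21) = mex{2,1} = 0
G_B(21) = 0.
Pile C, S = {1, 6}:
G(0) = 0
G(1) = mex{0} = 1
G(2) = mex{1} = 0
G(3) = mex{0} = 1
G(4) = mex{1} = 0
G(5) = mex{0} = 1
G(6) = mex{1,0} = 2
G(7) = mex{2,1} = 0
G(8) = mex{0,0} = 1
G_C(8) = 1.
Combined Grundy value = 1 ⊕ 0 ⊕ 1 = 0.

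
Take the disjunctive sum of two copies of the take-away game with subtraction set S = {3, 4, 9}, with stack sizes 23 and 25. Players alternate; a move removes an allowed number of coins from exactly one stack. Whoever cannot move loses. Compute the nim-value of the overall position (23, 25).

3

All stacks use S = {3, 4, 9}:
G(0) = 0
G(1) = mex{} = 0
G(2) = mex{} = 0
G(3) = mex{0} = 1
G(4) = mex{0,0} = 1
G(5) = mex{0,0} = 1
G(6) = mex{1,0} = 2
G(7) = mex{1,1} = 0
G(8) = mex{1,1} = 0
G(9) = mex{2,1,0} = 3
G(10) = mex{0,2,0} = 1
G(11) = mex{0,0,0} = 1
G(12) = mex{3,0,1} = 2
G(13) = mex{1,3,1} = 0
G(14) = mex{1,1,1} = 0
G(15) = mex{2,1,2} = 0
G(16) = mex{0,2,0} = 1
G(17) = mex{0,0,0} = 1
G(18) = mex{0,0,3} = 1
G(19) = mex{1,0,1} = 2
G(20) = mex{1,1,1} = 0
G(21) = mex{1,1,2} = 0
G(22) = mex{2,1,0} = 3
G(23) = mex{0,2,0} = 1
G(24) = mex{0,0,0} = 1
G(25) = mex{3,0,1} = 2
Stack A: G(23) = 1.
Stack B: G(25) = 2.
Combined Grundy value = 1 ⊕ 2 = 3.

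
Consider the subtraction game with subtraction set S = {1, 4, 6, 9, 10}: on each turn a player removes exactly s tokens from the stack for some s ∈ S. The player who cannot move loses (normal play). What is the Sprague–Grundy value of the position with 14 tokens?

G(0) = 0
G(1) = mex{0} = 1
G(2) = mex{1} = 0
G(3) = mex{0} = 1
G(4) = mex{1,0} = 2
G(5) = mex{2,1} = 0
G(6) = mex{0,0,0} = 1
G(7) = mex{1,1,1} = 0
G(8) = mex{0,2,0} = 1
G(9) = mex{1,0,1,0} = 2
G(10) = mex{2,1,2,1,0} = 3
G(11) = mex{3,0,0,0,1} = 2
G(12) = mex{2,1,1,1,0} = 3
G(13) = mex{3,2,0,2,1} = 4
G(14) = mex{4,3,1,0,2} = 5

5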